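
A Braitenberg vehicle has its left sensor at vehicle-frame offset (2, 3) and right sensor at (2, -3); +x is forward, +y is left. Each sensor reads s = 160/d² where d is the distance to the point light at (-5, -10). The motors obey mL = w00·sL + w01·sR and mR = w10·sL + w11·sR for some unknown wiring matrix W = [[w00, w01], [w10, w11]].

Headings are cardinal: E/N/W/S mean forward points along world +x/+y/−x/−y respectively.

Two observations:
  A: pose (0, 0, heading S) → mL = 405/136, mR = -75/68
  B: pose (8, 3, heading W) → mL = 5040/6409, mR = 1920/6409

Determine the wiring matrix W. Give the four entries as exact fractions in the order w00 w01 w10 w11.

1/2 1 1 -1

obs A: pose=(0,0,S) → sL=5/4, sR=40/17, mL=405/136, mR=-75/68
obs B: pose=(8,3,W) → sL=160/221, sR=160/377, mL=5040/6409, mR=1920/6409
sensor matrix S = [[5/4, 40/17], [160/221, 160/377]]; det S = -127800/108953
solve [mL_A; mL_B] = S·[w00; w01] and [mR_A; mR_B] = S·[w10; w11]:
  w00 = 1/2, w01 = 1, w10 = 1, w11 = -1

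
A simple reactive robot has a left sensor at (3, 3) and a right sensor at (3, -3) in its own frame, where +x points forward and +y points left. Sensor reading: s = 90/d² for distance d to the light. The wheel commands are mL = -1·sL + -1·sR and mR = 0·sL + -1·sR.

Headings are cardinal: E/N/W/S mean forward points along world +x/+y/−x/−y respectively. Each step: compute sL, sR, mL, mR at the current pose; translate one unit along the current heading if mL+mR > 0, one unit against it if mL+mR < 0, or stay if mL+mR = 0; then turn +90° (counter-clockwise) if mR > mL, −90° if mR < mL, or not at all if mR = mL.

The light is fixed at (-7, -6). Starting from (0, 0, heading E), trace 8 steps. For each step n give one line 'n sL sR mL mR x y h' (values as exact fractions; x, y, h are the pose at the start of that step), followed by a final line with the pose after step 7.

0 90/181 90/109 -26100/19729 -90/109 0 0 E
1 1 5/9 -14/9 -5/9 -1 0 N
2 90/13 90/73 -7740/949 -90/73 -1 -1 W
3 45/52 9/2 -279/52 -9/2 0 -1 S
4 90/181 90/109 -26100/19729 -90/109 0 0 E
5 1 5/9 -14/9 -5/9 -1 0 N
6 90/13 90/73 -7740/949 -90/73 -1 -1 W
7 45/52 9/2 -279/52 -9/2 0 -1 S
final 0 0 E

n=0: pose=(0,0,E); sL=90/181, sR=90/109; mL=-26100/19729, mR=-90/109; mL+mR=-42390/19729 → advance -1; mR−mL=90/181 → turn +1·90°
n=1: pose=(-1,0,N); sL=1, sR=5/9; mL=-14/9, mR=-5/9; mL+mR=-19/9 → advance -1; mR−mL=1 → turn +1·90°
n=2: pose=(-1,-1,W); sL=90/13, sR=90/73; mL=-7740/949, mR=-90/73; mL+mR=-8910/949 → advance -1; mR−mL=90/13 → turn +1·90°
n=3: pose=(0,-1,S); sL=45/52, sR=9/2; mL=-279/52, mR=-9/2; mL+mR=-513/52 → advance -1; mR−mL=45/52 → turn +1·90°
n=4: pose=(0,0,E); sL=90/181, sR=90/109; mL=-26100/19729, mR=-90/109; mL+mR=-42390/19729 → advance -1; mR−mL=90/181 → turn +1·90°
n=5: pose=(-1,0,N); sL=1, sR=5/9; mL=-14/9, mR=-5/9; mL+mR=-19/9 → advance -1; mR−mL=1 → turn +1·90°
n=6: pose=(-1,-1,W); sL=90/13, sR=90/73; mL=-7740/949, mR=-90/73; mL+mR=-8910/949 → advance -1; mR−mL=90/13 → turn +1·90°
n=7: pose=(0,-1,S); sL=45/52, sR=9/2; mL=-279/52, mR=-9/2; mL+mR=-513/52 → advance -1; mR−mL=45/52 → turn +1·90°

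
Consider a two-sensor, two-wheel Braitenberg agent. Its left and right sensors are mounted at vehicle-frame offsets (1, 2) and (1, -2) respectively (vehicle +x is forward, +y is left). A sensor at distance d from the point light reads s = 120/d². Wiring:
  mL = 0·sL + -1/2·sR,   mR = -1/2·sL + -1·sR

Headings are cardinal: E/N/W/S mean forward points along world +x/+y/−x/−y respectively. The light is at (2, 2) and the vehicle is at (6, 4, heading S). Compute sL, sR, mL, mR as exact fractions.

120/37 24 -12 -948/37

left sensor world pos  = (8, 3); dL² = 37
right sensor world pos = (4, 3); dR² = 5
sL = 120/37 = 120/37
sR = 120/5 = 24
mL = 0·sL + -1/2·sR = -12
mR = -1/2·sL + -1·sR = -948/37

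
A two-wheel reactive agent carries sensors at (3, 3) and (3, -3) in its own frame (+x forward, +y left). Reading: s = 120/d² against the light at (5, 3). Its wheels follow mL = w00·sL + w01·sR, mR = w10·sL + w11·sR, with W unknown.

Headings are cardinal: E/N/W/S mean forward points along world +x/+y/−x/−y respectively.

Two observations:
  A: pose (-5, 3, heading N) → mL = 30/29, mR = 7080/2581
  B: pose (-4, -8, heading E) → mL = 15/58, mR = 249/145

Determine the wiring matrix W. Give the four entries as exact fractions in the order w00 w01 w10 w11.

obs A: pose=(-5,3,N) → sL=60/89, sR=60/29, mL=30/29, mR=7080/2581
obs B: pose=(-4,-8,E) → sL=6/5, sR=15/29, mL=15/58, mR=249/145
sensor matrix S = [[60/89, 60/29], [6/5, 15/29]]; det S = -5508/2581
solve [mL_A; mL_B] = S·[w00; w01] and [mR_A; mR_B] = S·[w10; w11]:
  w00 = 0, w01 = 1/2, w10 = 1, w11 = 1

0 1/2 1 1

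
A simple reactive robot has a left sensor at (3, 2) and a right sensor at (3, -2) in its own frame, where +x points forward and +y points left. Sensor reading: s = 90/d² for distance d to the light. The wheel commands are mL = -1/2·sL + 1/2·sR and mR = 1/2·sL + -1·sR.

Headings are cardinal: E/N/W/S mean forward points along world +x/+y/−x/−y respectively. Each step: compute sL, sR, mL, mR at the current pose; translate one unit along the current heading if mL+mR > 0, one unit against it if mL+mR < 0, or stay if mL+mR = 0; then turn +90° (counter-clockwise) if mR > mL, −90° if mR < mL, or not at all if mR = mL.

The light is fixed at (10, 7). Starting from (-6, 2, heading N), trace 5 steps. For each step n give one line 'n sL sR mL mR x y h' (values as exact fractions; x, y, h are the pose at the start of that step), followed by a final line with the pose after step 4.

0 45/164 9/20 18/205 -513/1640 -6 2 N
1 18/37 90/233 -432/8621 -1233/8621 -6 1 E
2 5/17 45/221 -10/221 -25/442 -7 1 S
3 90/449 90/409 1800/183641 -22005/183641 -7 2 W
4 45/164 9/20 18/205 -513/1640 -6 2 N
final -6 1 E

n=0: pose=(-6,2,N); sL=45/164, sR=9/20; mL=18/205, mR=-513/1640; mL+mR=-9/40 → advance -1; mR−mL=-657/1640 → turn -1·90°
n=1: pose=(-6,1,E); sL=18/37, sR=90/233; mL=-432/8621, mR=-1233/8621; mL+mR=-45/233 → advance -1; mR−mL=-801/8621 → turn -1·90°
n=2: pose=(-7,1,S); sL=5/17, sR=45/221; mL=-10/221, mR=-25/442; mL+mR=-45/442 → advance -1; mR−mL=-5/442 → turn -1·90°
n=3: pose=(-7,2,W); sL=90/449, sR=90/409; mL=1800/183641, mR=-22005/183641; mL+mR=-45/409 → advance -1; mR−mL=-23805/183641 → turn -1·90°
n=4: pose=(-6,2,N); sL=45/164, sR=9/20; mL=18/205, mR=-513/1640; mL+mR=-9/40 → advance -1; mR−mL=-657/1640 → turn -1·90°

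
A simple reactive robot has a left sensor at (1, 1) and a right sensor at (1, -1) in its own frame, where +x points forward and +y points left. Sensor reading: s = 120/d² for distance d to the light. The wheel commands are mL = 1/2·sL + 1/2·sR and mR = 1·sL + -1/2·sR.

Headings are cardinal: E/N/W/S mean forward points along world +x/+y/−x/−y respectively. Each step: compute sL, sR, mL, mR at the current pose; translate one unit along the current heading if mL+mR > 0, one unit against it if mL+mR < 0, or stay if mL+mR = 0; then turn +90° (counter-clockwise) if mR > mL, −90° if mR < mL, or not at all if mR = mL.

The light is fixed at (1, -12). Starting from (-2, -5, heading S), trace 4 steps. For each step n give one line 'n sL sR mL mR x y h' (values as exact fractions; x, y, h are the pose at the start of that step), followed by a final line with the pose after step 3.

0 3 30/13 69/26 24/13 -2 -5 S
1 120/41 24/13 1272/533 1068/533 -2 -6 W
2 60/37 60/29 1980/1073 630/1073 -3 -6 N
3 120/73 8/3 472/219 68/219 -3 -5 E
final -2 -5 S

n=0: pose=(-2,-5,S); sL=3, sR=30/13; mL=69/26, mR=24/13; mL+mR=9/2 → advance +1; mR−mL=-21/26 → turn -1·90°
n=1: pose=(-2,-6,W); sL=120/41, sR=24/13; mL=1272/533, mR=1068/533; mL+mR=180/41 → advance +1; mR−mL=-204/533 → turn -1·90°
n=2: pose=(-3,-6,N); sL=60/37, sR=60/29; mL=1980/1073, mR=630/1073; mL+mR=90/37 → advance +1; mR−mL=-1350/1073 → turn -1·90°
n=3: pose=(-3,-5,E); sL=120/73, sR=8/3; mL=472/219, mR=68/219; mL+mR=180/73 → advance +1; mR−mL=-404/219 → turn -1·90°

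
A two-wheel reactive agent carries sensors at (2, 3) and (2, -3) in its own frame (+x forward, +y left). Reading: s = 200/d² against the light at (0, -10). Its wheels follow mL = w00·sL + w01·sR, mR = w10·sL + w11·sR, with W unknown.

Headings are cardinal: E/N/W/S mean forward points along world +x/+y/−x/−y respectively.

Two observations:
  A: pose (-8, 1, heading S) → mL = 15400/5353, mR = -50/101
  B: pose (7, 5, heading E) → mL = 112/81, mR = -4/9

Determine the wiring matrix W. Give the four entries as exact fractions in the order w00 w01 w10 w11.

obs A: pose=(-8,1,S) → sL=100/53, sR=100/101, mL=15400/5353, mR=-50/101
obs B: pose=(7,5,E) → sL=40/81, sR=8/9, mL=112/81, mR=-4/9
sensor matrix S = [[100/53, 100/101], [40/81, 8/9]]; det S = 515200/433593
solve [mL_A; mL_B] = S·[w00; w01] and [mR_A; mR_B] = S·[w10; w11]:
  w00 = 1, w01 = 1, w10 = 0, w11 = -1/2

1 1 0 -1/2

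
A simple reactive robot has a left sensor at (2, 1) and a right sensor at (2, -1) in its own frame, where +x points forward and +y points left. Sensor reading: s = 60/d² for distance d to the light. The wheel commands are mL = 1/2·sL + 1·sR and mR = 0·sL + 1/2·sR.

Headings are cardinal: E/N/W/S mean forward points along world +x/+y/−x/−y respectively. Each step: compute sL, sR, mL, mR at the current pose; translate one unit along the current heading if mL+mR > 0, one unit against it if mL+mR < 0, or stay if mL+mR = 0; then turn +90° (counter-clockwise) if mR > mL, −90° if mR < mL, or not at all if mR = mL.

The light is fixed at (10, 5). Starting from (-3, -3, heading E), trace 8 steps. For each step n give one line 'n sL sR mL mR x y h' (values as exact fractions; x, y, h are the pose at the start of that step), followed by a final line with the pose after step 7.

0 6/17 30/101 813/1717 15/101 -3 -3 E
1 60/221 60/269 21330/59449 30/269 -2 -3 S
2 15/74 3/13 639/1924 3/26 -2 -4 W
3 12/49 60/193 4098/9457 30/193 -3 -4 N
4 6/17 30/101 813/1717 15/101 -3 -3 E
5 60/221 60/269 21330/59449 30/269 -2 -3 S
6 15/74 3/13 639/1924 3/26 -2 -4 W
7 12/49 60/193 4098/9457 30/193 -3 -4 N
final -3 -3 E

n=0: pose=(-3,-3,E); sL=6/17, sR=30/101; mL=813/1717, mR=15/101; mL+mR=1068/1717 → advance +1; mR−mL=-558/1717 → turn -1·90°
n=1: pose=(-2,-3,S); sL=60/221, sR=60/269; mL=21330/59449, mR=30/269; mL+mR=27960/59449 → advance +1; mR−mL=-14700/59449 → turn -1·90°
n=2: pose=(-2,-4,W); sL=15/74, sR=3/13; mL=639/1924, mR=3/26; mL+mR=861/1924 → advance +1; mR−mL=-417/1924 → turn -1·90°
n=3: pose=(-3,-4,N); sL=12/49, sR=60/193; mL=4098/9457, mR=30/193; mL+mR=5568/9457 → advance +1; mR−mL=-2628/9457 → turn -1·90°
n=4: pose=(-3,-3,E); sL=6/17, sR=30/101; mL=813/1717, mR=15/101; mL+mR=1068/1717 → advance +1; mR−mL=-558/1717 → turn -1·90°
n=5: pose=(-2,-3,S); sL=60/221, sR=60/269; mL=21330/59449, mR=30/269; mL+mR=27960/59449 → advance +1; mR−mL=-14700/59449 → turn -1·90°
n=6: pose=(-2,-4,W); sL=15/74, sR=3/13; mL=639/1924, mR=3/26; mL+mR=861/1924 → advance +1; mR−mL=-417/1924 → turn -1·90°
n=7: pose=(-3,-4,N); sL=12/49, sR=60/193; mL=4098/9457, mR=30/193; mL+mR=5568/9457 → advance +1; mR−mL=-2628/9457 → turn -1·90°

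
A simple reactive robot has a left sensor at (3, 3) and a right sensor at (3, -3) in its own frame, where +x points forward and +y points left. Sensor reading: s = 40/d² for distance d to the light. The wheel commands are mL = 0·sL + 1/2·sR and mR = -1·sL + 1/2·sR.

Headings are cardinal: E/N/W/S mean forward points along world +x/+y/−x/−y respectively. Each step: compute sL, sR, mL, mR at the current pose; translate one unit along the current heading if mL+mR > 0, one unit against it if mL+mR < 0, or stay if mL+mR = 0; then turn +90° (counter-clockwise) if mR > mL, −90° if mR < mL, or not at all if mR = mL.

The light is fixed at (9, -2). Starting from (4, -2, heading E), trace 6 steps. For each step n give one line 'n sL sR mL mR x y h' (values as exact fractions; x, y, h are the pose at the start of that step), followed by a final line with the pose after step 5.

n=0: pose=(4,-2,E); sL=40/13, sR=40/13; mL=20/13, mR=-20/13; mL+mR=0 → advance +0; mR−mL=-40/13 → turn -1·90°
n=1: pose=(4,-2,S); sL=40/13, sR=40/73; mL=20/73, mR=-2660/949; mL+mR=-2400/949 → advance -1; mR−mL=-40/13 → turn -1·90°
n=2: pose=(4,-1,W); sL=10/17, sR=1/2; mL=1/4, mR=-23/68; mL+mR=-3/34 → advance -1; mR−mL=-10/17 → turn -1·90°
n=3: pose=(5,-1,N); sL=8/13, sR=40/17; mL=20/17, mR=124/221; mL+mR=384/221 → advance +1; mR−mL=-8/13 → turn -1·90°
n=4: pose=(5,0,E); sL=20/13, sR=20; mL=10, mR=110/13; mL+mR=240/13 → advance +1; mR−mL=-20/13 → turn -1·90°
n=5: pose=(6,0,S); sL=40, sR=40/37; mL=20/37, mR=-1460/37; mL+mR=-1440/37 → advance -1; mR−mL=-40 → turn -1·90°

0 40/13 40/13 20/13 -20/13 4 -2 E
1 40/13 40/73 20/73 -2660/949 4 -2 S
2 10/17 1/2 1/4 -23/68 4 -1 W
3 8/13 40/17 20/17 124/221 5 -1 N
4 20/13 20 10 110/13 5 0 E
5 40 40/37 20/37 -1460/37 6 0 S
final 6 1 W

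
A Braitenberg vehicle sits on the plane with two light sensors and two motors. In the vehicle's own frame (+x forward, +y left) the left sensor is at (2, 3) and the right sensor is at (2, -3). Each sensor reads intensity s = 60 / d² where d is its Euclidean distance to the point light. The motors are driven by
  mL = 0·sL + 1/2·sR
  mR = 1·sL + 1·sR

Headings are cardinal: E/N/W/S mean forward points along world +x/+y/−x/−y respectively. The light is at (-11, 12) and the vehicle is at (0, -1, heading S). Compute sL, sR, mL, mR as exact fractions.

60/421 60/289 30/289 42600/121669

left sensor world pos  = (3, -3); dL² = 421
right sensor world pos = (-3, -3); dR² = 289
sL = 60/421 = 60/421
sR = 60/289 = 60/289
mL = 0·sL + 1/2·sR = 30/289
mR = 1·sL + 1·sR = 42600/121669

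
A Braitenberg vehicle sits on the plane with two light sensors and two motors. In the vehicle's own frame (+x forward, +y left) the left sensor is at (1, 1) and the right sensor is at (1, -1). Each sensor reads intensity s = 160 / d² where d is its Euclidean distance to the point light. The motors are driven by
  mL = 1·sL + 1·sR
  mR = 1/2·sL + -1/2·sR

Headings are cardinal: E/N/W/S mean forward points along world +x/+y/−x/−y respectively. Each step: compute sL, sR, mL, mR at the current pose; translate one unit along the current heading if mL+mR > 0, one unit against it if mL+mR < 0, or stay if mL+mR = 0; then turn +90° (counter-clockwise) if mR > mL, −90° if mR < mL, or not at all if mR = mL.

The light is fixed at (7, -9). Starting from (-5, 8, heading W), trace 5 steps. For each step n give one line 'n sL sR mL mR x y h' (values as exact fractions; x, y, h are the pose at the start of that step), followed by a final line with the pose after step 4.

n=0: pose=(-5,8,W); sL=32/85, sR=160/493; mL=1728/2465, mR=64/2465; mL+mR=1792/2465 → advance +1; mR−mL=-1664/2465 → turn -1·90°
n=1: pose=(-6,8,N); sL=4/13, sR=40/117; mL=76/117, mR=-2/117; mL+mR=74/117 → advance +1; mR−mL=-2/3 → turn -1·90°
n=2: pose=(-6,9,E); sL=32/101, sR=160/433; mL=30016/43733, mR=-1152/43733; mL+mR=28864/43733 → advance +1; mR−mL=-31168/43733 → turn -1·90°
n=3: pose=(-5,9,S); sL=16/41, sR=80/229; mL=6944/9389, mR=192/9389; mL+mR=7136/9389 → advance +1; mR−mL=-6752/9389 → turn -1·90°
n=4: pose=(-5,8,W); sL=32/85, sR=160/493; mL=1728/2465, mR=64/2465; mL+mR=1792/2465 → advance +1; mR−mL=-1664/2465 → turn -1·90°

0 32/85 160/493 1728/2465 64/2465 -5 8 W
1 4/13 40/117 76/117 -2/117 -6 8 N
2 32/101 160/433 30016/43733 -1152/43733 -6 9 E
3 16/41 80/229 6944/9389 192/9389 -5 9 S
4 32/85 160/493 1728/2465 64/2465 -5 8 W
final -6 8 N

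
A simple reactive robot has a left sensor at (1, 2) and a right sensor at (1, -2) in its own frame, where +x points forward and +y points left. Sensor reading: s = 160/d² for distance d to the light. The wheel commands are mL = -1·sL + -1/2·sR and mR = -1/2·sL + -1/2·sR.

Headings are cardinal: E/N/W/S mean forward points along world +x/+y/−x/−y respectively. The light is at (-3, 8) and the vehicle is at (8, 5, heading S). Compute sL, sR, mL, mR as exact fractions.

left sensor world pos  = (10, 4); dL² = 185
right sensor world pos = (6, 4); dR² = 97
sL = 160/185 = 32/37
sR = 160/97 = 160/97
mL = -1·sL + -1/2·sR = -6064/3589
mR = -1/2·sL + -1/2·sR = -4512/3589

32/37 160/97 -6064/3589 -4512/3589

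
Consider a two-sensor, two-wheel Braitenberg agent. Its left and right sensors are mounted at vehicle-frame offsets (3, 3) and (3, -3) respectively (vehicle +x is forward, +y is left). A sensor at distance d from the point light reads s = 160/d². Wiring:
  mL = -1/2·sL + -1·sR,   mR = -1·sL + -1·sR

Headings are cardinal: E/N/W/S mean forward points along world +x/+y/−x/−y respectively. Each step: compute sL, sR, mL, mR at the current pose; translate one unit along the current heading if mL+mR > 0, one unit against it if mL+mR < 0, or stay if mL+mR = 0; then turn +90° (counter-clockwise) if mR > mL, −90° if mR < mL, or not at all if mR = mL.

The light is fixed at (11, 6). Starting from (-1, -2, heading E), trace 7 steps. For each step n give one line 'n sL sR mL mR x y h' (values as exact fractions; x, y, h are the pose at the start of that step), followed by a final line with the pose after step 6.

0 80/53 80/101 -8280/5353 -12320/5353 -1 -2 E
1 160/221 160/377 -5040/6409 -7360/6409 -2 -2 S
2 40/89 10/17 -1230/1513 -1570/1513 -2 -1 W
3 160/241 160/97 -46320/23377 -54080/23377 -1 -1 N
4 80/53 80/101 -8280/5353 -12320/5353 -1 -2 E
5 160/221 160/377 -5040/6409 -7360/6409 -2 -2 S
6 40/89 10/17 -1230/1513 -1570/1513 -2 -1 W
final -1 -1 N

n=0: pose=(-1,-2,E); sL=80/53, sR=80/101; mL=-8280/5353, mR=-12320/5353; mL+mR=-20600/5353 → advance -1; mR−mL=-40/53 → turn -1·90°
n=1: pose=(-2,-2,S); sL=160/221, sR=160/377; mL=-5040/6409, mR=-7360/6409; mL+mR=-12400/6409 → advance -1; mR−mL=-80/221 → turn -1·90°
n=2: pose=(-2,-1,W); sL=40/89, sR=10/17; mL=-1230/1513, mR=-1570/1513; mL+mR=-2800/1513 → advance -1; mR−mL=-20/89 → turn -1·90°
n=3: pose=(-1,-1,N); sL=160/241, sR=160/97; mL=-46320/23377, mR=-54080/23377; mL+mR=-100400/23377 → advance -1; mR−mL=-80/241 → turn -1·90°
n=4: pose=(-1,-2,E); sL=80/53, sR=80/101; mL=-8280/5353, mR=-12320/5353; mL+mR=-20600/5353 → advance -1; mR−mL=-40/53 → turn -1·90°
n=5: pose=(-2,-2,S); sL=160/221, sR=160/377; mL=-5040/6409, mR=-7360/6409; mL+mR=-12400/6409 → advance -1; mR−mL=-80/221 → turn -1·90°
n=6: pose=(-2,-1,W); sL=40/89, sR=10/17; mL=-1230/1513, mR=-1570/1513; mL+mR=-2800/1513 → advance -1; mR−mL=-20/89 → turn -1·90°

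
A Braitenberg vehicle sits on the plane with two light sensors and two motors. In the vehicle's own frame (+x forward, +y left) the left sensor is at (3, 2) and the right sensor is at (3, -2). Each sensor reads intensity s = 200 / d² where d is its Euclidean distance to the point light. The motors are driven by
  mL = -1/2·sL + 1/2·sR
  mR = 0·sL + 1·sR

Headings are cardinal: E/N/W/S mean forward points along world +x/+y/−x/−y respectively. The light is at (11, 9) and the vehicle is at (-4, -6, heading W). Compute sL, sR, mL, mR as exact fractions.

200/613 200/493 12000/302209 200/493

left sensor world pos  = (-7, -8); dL² = 613
right sensor world pos = (-7, -4); dR² = 493
sL = 200/613 = 200/613
sR = 200/493 = 200/493
mL = -1/2·sL + 1/2·sR = 12000/302209
mR = 0·sL + 1·sR = 200/493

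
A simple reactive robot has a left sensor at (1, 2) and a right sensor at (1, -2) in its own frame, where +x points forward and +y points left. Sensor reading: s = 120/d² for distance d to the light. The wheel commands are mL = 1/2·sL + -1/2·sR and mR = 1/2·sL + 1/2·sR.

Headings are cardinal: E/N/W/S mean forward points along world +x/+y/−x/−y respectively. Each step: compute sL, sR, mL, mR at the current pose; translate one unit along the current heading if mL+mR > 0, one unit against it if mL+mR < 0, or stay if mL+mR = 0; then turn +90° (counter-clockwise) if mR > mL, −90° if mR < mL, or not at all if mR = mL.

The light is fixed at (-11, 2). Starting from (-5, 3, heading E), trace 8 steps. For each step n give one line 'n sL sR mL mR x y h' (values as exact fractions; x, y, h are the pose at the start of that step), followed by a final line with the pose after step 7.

n=0: pose=(-5,3,E); sL=60/29, sR=12/5; mL=-24/145, mR=324/145; mL+mR=60/29 → advance +1; mR−mL=12/5 → turn +1·90°
n=1: pose=(-4,3,N); sL=120/29, sR=24/17; mL=672/493, mR=1368/493; mL+mR=120/29 → advance +1; mR−mL=24/17 → turn +1·90°
n=2: pose=(-4,4,W); sL=10/3, sR=30/13; mL=20/39, mR=110/39; mL+mR=10/3 → advance +1; mR−mL=30/13 → turn +1·90°
n=3: pose=(-5,4,S); sL=24/13, sR=120/17; mL=-576/221, mR=984/221; mL+mR=24/13 → advance +1; mR−mL=120/17 → turn +1·90°
n=4: pose=(-5,3,E); sL=60/29, sR=12/5; mL=-24/145, mR=324/145; mL+mR=60/29 → advance +1; mR−mL=12/5 → turn +1·90°
n=5: pose=(-4,3,N); sL=120/29, sR=24/17; mL=672/493, mR=1368/493; mL+mR=120/29 → advance +1; mR−mL=24/17 → turn +1·90°
n=6: pose=(-4,4,W); sL=10/3, sR=30/13; mL=20/39, mR=110/39; mL+mR=10/3 → advance +1; mR−mL=30/13 → turn +1·90°
n=7: pose=(-5,4,S); sL=24/13, sR=120/17; mL=-576/221, mR=984/221; mL+mR=24/13 → advance +1; mR−mL=120/17 → turn +1·90°

0 60/29 12/5 -24/145 324/145 -5 3 E
1 120/29 24/17 672/493 1368/493 -4 3 N
2 10/3 30/13 20/39 110/39 -4 4 W
3 24/13 120/17 -576/221 984/221 -5 4 S
4 60/29 12/5 -24/145 324/145 -5 3 E
5 120/29 24/17 672/493 1368/493 -4 3 N
6 10/3 30/13 20/39 110/39 -4 4 W
7 24/13 120/17 -576/221 984/221 -5 4 S
final -5 3 E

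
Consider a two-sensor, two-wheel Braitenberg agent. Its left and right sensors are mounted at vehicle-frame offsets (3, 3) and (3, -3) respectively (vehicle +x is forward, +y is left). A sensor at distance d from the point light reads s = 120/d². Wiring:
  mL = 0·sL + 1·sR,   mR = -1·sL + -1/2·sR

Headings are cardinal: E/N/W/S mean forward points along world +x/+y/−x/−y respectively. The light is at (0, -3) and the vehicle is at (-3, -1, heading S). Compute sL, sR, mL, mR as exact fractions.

left sensor world pos  = (0, -4); dL² = 1
right sensor world pos = (-6, -4); dR² = 37
sL = 120/1 = 120
sR = 120/37 = 120/37
mL = 0·sL + 1·sR = 120/37
mR = -1·sL + -1/2·sR = -4500/37

120 120/37 120/37 -4500/37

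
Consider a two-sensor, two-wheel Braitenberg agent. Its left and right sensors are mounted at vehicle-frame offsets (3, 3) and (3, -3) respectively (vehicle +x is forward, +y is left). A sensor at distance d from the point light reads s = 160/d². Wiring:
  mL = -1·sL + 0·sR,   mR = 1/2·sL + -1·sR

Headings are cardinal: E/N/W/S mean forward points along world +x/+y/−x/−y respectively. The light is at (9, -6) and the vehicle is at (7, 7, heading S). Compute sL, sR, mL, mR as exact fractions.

160/101 32/25 -160/101 -1232/2525

left sensor world pos  = (10, 4); dL² = 101
right sensor world pos = (4, 4); dR² = 125
sL = 160/101 = 160/101
sR = 160/125 = 32/25
mL = -1·sL + 0·sR = -160/101
mR = 1/2·sL + -1·sR = -1232/2525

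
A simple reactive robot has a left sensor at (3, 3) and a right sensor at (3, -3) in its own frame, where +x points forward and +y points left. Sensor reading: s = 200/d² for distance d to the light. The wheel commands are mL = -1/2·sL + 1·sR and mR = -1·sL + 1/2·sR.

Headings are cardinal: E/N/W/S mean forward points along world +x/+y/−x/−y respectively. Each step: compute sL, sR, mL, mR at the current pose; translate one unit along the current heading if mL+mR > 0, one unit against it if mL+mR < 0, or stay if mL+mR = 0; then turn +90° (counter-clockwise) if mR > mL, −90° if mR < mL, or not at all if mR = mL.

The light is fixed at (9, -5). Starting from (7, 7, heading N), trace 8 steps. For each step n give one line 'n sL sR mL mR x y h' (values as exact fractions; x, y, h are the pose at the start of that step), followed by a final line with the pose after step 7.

n=0: pose=(7,7,N); sL=4/5, sR=100/113; mL=274/565, mR=-202/565; mL+mR=72/565 → advance +1; mR−mL=-476/565 → turn -1·90°
n=1: pose=(7,8,E); sL=200/257, sR=200/101; mL=41300/25957, mR=5500/25957; mL+mR=46800/25957 → advance +1; mR−mL=-35800/25957 → turn -1·90°
n=2: pose=(8,8,S); sL=25/13, sR=50/29; mL=575/754, mR=-400/377; mL+mR=-225/754 → advance -1; mR−mL=-1375/754 → turn -1·90°
n=3: pose=(8,9,W); sL=200/137, sR=40/61; mL=-620/8357, mR=-9460/8357; mL+mR=-10080/8357 → advance -1; mR−mL=-8840/8357 → turn -1·90°
n=4: pose=(9,9,N); sL=100/149, sR=100/149; mL=50/149, mR=-50/149; mL+mR=0 → advance +0; mR−mL=-100/149 → turn -1·90°
n=5: pose=(9,9,E); sL=100/149, sR=20/13; mL=2330/1937, mR=190/1937; mL+mR=2520/1937 → advance +1; mR−mL=-2140/1937 → turn -1·90°
n=6: pose=(10,9,S); sL=200/137, sR=8/5; mL=596/685, mR=-452/685; mL+mR=144/685 → advance +1; mR−mL=-1048/685 → turn -1·90°
n=7: pose=(10,8,W); sL=25/13, sR=10/13; mL=-5/26, mR=-20/13; mL+mR=-45/26 → advance -1; mR−mL=-35/26 → turn -1·90°

0 4/5 100/113 274/565 -202/565 7 7 N
1 200/257 200/101 41300/25957 5500/25957 7 8 E
2 25/13 50/29 575/754 -400/377 8 8 S
3 200/137 40/61 -620/8357 -9460/8357 8 9 W
4 100/149 100/149 50/149 -50/149 9 9 N
5 100/149 20/13 2330/1937 190/1937 9 9 E
6 200/137 8/5 596/685 -452/685 10 9 S
7 25/13 10/13 -5/26 -20/13 10 8 W
final 11 8 N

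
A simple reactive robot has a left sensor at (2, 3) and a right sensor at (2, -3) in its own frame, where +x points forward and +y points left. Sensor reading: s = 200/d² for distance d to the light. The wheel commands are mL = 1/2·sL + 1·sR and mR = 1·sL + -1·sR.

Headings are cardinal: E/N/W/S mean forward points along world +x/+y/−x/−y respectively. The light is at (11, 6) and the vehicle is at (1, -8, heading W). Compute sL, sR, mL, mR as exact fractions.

200/433 40/53 22620/22949 -6720/22949

left sensor world pos  = (-1, -11); dL² = 433
right sensor world pos = (-1, -5); dR² = 265
sL = 200/433 = 200/433
sR = 200/265 = 40/53
mL = 1/2·sL + 1·sR = 22620/22949
mR = 1·sL + -1·sR = -6720/22949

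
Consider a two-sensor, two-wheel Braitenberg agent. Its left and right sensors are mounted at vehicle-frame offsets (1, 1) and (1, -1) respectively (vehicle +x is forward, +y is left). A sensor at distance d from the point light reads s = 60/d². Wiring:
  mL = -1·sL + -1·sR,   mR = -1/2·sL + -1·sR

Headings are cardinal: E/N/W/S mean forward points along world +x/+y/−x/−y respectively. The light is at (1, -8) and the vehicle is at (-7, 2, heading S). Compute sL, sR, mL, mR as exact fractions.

6/13 10/27 -292/351 -211/351

left sensor world pos  = (-6, 1); dL² = 130
right sensor world pos = (-8, 1); dR² = 162
sL = 60/130 = 6/13
sR = 60/162 = 10/27
mL = -1·sL + -1·sR = -292/351
mR = -1/2·sL + -1·sR = -211/351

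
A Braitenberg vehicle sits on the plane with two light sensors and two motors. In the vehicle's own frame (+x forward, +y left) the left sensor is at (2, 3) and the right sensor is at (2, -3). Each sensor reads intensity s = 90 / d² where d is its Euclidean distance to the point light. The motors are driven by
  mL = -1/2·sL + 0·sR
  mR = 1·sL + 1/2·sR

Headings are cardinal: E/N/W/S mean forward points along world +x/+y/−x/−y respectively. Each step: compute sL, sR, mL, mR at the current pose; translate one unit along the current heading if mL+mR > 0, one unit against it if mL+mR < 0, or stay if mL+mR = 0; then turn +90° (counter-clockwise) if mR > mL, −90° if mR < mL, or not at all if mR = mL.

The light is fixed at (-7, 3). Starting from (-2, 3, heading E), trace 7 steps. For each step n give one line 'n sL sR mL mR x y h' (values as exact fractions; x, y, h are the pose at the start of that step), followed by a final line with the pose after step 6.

n=0: pose=(-2,3,E); sL=45/29, sR=45/29; mL=-45/58, mR=135/58; mL+mR=45/29 → advance +1; mR−mL=90/29 → turn +1·90°
n=1: pose=(-1,3,N); sL=90/13, sR=18/17; mL=-45/13, mR=1647/221; mL+mR=882/221 → advance +1; mR−mL=2412/221 → turn +1·90°
n=2: pose=(-1,4,W); sL=9/2, sR=45/16; mL=-9/4, mR=189/32; mL+mR=117/32 → advance +1; mR−mL=261/32 → turn +1·90°
n=3: pose=(-2,4,S); sL=18/13, sR=18; mL=-9/13, mR=135/13; mL+mR=126/13 → advance +1; mR−mL=144/13 → turn +1·90°
n=4: pose=(-2,3,E); sL=45/29, sR=45/29; mL=-45/58, mR=135/58; mL+mR=45/29 → advance +1; mR−mL=90/29 → turn +1·90°
n=5: pose=(-1,3,N); sL=90/13, sR=18/17; mL=-45/13, mR=1647/221; mL+mR=882/221 → advance +1; mR−mL=2412/221 → turn +1·90°
n=6: pose=(-1,4,W); sL=9/2, sR=45/16; mL=-9/4, mR=189/32; mL+mR=117/32 → advance +1; mR−mL=261/32 → turn +1·90°

0 45/29 45/29 -45/58 135/58 -2 3 E
1 90/13 18/17 -45/13 1647/221 -1 3 N
2 9/2 45/16 -9/4 189/32 -1 4 W
3 18/13 18 -9/13 135/13 -2 4 S
4 45/29 45/29 -45/58 135/58 -2 3 E
5 90/13 18/17 -45/13 1647/221 -1 3 N
6 9/2 45/16 -9/4 189/32 -1 4 W
final -2 4 S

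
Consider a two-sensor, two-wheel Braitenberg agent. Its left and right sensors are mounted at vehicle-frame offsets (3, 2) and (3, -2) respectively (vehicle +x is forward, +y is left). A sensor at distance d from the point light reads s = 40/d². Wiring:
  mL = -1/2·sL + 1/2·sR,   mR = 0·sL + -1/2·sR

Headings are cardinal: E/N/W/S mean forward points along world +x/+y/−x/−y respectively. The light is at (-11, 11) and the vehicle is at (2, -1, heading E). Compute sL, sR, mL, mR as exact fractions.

10/89 10/113 -120/10057 -5/113

left sensor world pos  = (5, 1); dL² = 356
right sensor world pos = (5, -3); dR² = 452
sL = 40/356 = 10/89
sR = 40/452 = 10/113
mL = -1/2·sL + 1/2·sR = -120/10057
mR = 0·sL + -1/2·sR = -5/113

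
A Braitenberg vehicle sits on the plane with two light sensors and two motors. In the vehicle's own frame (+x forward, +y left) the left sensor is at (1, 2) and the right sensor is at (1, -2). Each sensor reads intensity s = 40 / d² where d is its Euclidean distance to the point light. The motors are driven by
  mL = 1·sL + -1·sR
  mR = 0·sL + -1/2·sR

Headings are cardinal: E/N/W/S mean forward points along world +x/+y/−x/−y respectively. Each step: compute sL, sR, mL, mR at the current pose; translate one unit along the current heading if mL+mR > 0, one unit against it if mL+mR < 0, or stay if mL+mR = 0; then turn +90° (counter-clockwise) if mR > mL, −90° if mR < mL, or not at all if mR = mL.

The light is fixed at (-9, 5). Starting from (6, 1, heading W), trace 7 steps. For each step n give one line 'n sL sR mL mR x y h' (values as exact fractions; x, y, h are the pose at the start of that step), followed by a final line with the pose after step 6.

n=0: pose=(6,1,W); sL=5/29, sR=1/5; mL=-4/145, mR=-1/10; mL+mR=-37/290 → advance -1; mR−mL=-21/290 → turn -1·90°
n=1: pose=(7,1,N); sL=8/41, sR=40/333; mL=1024/13653, mR=-20/333; mL+mR=68/4551 → advance +1; mR−mL=-1844/13653 → turn -1·90°
n=2: pose=(7,2,E); sL=4/29, sR=20/157; mL=48/4553, mR=-10/157; mL+mR=-242/4553 → advance -1; mR−mL=-338/4553 → turn -1·90°
n=3: pose=(6,2,S); sL=8/61, sR=8/37; mL=-192/2257, mR=-4/37; mL+mR=-436/2257 → advance -1; mR−mL=-52/2257 → turn -1·90°
n=4: pose=(6,3,W); sL=10/53, sR=10/49; mL=-40/2597, mR=-5/49; mL+mR=-305/2597 → advance -1; mR−mL=-225/2597 → turn -1·90°
n=5: pose=(7,3,N); sL=40/197, sR=8/65; mL=1024/12805, mR=-4/65; mL+mR=236/12805 → advance +1; mR−mL=-1812/12805 → turn -1·90°
n=6: pose=(7,4,E); sL=4/29, sR=20/149; mL=16/4321, mR=-10/149; mL+mR=-274/4321 → advance -1; mR−mL=-306/4321 → turn -1·90°

0 5/29 1/5 -4/145 -1/10 6 1 W
1 8/41 40/333 1024/13653 -20/333 7 1 N
2 4/29 20/157 48/4553 -10/157 7 2 E
3 8/61 8/37 -192/2257 -4/37 6 2 S
4 10/53 10/49 -40/2597 -5/49 6 3 W
5 40/197 8/65 1024/12805 -4/65 7 3 N
6 4/29 20/149 16/4321 -10/149 7 4 E
final 6 4 S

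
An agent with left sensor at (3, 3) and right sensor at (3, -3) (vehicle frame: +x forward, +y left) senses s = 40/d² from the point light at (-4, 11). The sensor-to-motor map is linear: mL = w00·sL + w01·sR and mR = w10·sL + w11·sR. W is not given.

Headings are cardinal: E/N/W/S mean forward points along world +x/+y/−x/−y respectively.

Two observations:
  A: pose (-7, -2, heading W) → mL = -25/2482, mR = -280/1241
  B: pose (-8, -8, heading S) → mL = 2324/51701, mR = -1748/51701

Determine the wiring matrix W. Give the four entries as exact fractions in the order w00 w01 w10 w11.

obs A: pose=(-7,-2,W) → sL=10/73, sR=5/17, mL=-25/2482, mR=-280/1241
obs B: pose=(-8,-8,S) → sL=8/97, sR=40/533, mL=2324/51701, mR=-1748/51701
sensor matrix S = [[10/73, 5/17], [8/97, 40/533]]; det S = -896760/64160941
solve [mL_A; mL_B] = S·[w00; w01] and [mR_A; mR_B] = S·[w10; w11]:
  w00 = 1, w01 = -1/2, w10 = 1/2, w11 = -1

1 -1/2 1/2 -1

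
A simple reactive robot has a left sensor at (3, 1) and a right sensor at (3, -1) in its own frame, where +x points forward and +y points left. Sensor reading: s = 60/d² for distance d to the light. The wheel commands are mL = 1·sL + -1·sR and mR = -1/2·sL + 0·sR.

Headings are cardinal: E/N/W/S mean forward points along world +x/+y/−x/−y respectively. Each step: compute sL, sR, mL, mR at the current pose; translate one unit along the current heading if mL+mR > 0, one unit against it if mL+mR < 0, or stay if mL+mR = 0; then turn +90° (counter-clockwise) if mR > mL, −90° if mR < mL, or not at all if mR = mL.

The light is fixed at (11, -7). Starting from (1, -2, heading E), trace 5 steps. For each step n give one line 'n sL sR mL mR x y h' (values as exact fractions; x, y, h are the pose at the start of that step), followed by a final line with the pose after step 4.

0 12/17 12/13 -48/221 -6/17 1 -2 E
1 15/26 15/37 165/962 -15/52 0 -2 S
2 60/221 12/49 288/10829 -30/221 0 -1 W
3 30/101 10/27 -200/2727 -15/101 1 -1 N
4 12/17 12/13 -48/221 -6/17 1 -2 E
final 0 -2 S

n=0: pose=(1,-2,E); sL=12/17, sR=12/13; mL=-48/221, mR=-6/17; mL+mR=-126/221 → advance -1; mR−mL=-30/221 → turn -1·90°
n=1: pose=(0,-2,S); sL=15/26, sR=15/37; mL=165/962, mR=-15/52; mL+mR=-225/1924 → advance -1; mR−mL=-885/1924 → turn -1·90°
n=2: pose=(0,-1,W); sL=60/221, sR=12/49; mL=288/10829, mR=-30/221; mL+mR=-1182/10829 → advance -1; mR−mL=-1758/10829 → turn -1·90°
n=3: pose=(1,-1,N); sL=30/101, sR=10/27; mL=-200/2727, mR=-15/101; mL+mR=-605/2727 → advance -1; mR−mL=-205/2727 → turn -1·90°
n=4: pose=(1,-2,E); sL=12/17, sR=12/13; mL=-48/221, mR=-6/17; mL+mR=-126/221 → advance -1; mR−mL=-30/221 → turn -1·90°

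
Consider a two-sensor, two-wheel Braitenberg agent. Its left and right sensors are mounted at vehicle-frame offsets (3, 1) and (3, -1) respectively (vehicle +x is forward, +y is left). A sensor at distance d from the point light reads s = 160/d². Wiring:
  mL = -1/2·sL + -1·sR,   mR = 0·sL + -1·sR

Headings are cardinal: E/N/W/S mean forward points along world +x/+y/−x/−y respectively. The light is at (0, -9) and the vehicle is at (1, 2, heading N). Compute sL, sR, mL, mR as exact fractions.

40/49 4/5 -296/245 -4/5

left sensor world pos  = (0, 5); dL² = 196
right sensor world pos = (2, 5); dR² = 200
sL = 160/196 = 40/49
sR = 160/200 = 4/5
mL = -1/2·sL + -1·sR = -296/245
mR = 0·sL + -1·sR = -4/5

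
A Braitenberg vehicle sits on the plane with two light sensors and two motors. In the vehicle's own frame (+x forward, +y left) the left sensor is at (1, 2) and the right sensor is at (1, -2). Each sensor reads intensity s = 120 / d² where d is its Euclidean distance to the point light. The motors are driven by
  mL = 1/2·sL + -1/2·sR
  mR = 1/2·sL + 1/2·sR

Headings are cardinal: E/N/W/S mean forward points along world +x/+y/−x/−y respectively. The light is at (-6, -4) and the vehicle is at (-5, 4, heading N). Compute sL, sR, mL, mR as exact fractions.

60/41 4/3 8/123 172/123

left sensor world pos  = (-7, 5); dL² = 82
right sensor world pos = (-3, 5); dR² = 90
sL = 120/82 = 60/41
sR = 120/90 = 4/3
mL = 1/2·sL + -1/2·sR = 8/123
mR = 1/2·sL + 1/2·sR = 172/123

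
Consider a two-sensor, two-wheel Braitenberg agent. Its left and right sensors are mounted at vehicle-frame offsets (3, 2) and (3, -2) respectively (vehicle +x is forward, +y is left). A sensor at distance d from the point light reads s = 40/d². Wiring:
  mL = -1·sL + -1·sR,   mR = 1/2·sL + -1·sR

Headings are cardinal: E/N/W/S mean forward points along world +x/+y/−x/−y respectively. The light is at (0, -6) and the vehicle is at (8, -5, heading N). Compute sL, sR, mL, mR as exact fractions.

10/13 10/29 -420/377 15/377

left sensor world pos  = (6, -2); dL² = 52
right sensor world pos = (10, -2); dR² = 116
sL = 40/52 = 10/13
sR = 40/116 = 10/29
mL = -1·sL + -1·sR = -420/377
mR = 1/2·sL + -1·sR = 15/377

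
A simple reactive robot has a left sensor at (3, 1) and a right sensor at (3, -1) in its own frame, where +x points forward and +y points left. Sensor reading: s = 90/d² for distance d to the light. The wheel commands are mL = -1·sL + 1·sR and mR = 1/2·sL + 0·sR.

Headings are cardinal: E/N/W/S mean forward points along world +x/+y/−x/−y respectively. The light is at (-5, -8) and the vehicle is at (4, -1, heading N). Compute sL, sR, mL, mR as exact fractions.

left sensor world pos  = (3, 2); dL² = 164
right sensor world pos = (5, 2); dR² = 200
sL = 90/164 = 45/82
sR = 90/200 = 9/20
mL = -1·sL + 1·sR = -81/820
mR = 1/2·sL + 0·sR = 45/164

45/82 9/20 -81/820 45/164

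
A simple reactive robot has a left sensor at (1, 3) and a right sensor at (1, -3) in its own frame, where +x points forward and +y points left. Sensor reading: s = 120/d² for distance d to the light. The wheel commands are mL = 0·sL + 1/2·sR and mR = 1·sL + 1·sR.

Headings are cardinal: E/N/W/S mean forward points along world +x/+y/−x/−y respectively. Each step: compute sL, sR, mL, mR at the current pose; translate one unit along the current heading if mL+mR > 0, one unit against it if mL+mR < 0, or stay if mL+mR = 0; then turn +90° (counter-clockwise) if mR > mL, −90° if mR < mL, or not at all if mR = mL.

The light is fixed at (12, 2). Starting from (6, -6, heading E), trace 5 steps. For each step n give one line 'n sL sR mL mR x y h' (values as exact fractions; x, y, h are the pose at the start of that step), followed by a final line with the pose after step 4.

0 12/5 60/73 30/73 1176/365 6 -6 E
1 120/113 120/53 60/53 19920/5989 7 -6 N
2 15/17 30/13 15/13 705/221 7 -5 W
3 120/73 24/29 12/29 5232/2117 6 -5 S
4 12/5 60/73 30/73 1176/365 6 -6 E
final 7 -6 N

n=0: pose=(6,-6,E); sL=12/5, sR=60/73; mL=30/73, mR=1176/365; mL+mR=1326/365 → advance +1; mR−mL=1026/365 → turn +1·90°
n=1: pose=(7,-6,N); sL=120/113, sR=120/53; mL=60/53, mR=19920/5989; mL+mR=26700/5989 → advance +1; mR−mL=13140/5989 → turn +1·90°
n=2: pose=(7,-5,W); sL=15/17, sR=30/13; mL=15/13, mR=705/221; mL+mR=960/221 → advance +1; mR−mL=450/221 → turn +1·90°
n=3: pose=(6,-5,S); sL=120/73, sR=24/29; mL=12/29, mR=5232/2117; mL+mR=6108/2117 → advance +1; mR−mL=4356/2117 → turn +1·90°
n=4: pose=(6,-6,E); sL=12/5, sR=60/73; mL=30/73, mR=1176/365; mL+mR=1326/365 → advance +1; mR−mL=1026/365 → turn +1·90°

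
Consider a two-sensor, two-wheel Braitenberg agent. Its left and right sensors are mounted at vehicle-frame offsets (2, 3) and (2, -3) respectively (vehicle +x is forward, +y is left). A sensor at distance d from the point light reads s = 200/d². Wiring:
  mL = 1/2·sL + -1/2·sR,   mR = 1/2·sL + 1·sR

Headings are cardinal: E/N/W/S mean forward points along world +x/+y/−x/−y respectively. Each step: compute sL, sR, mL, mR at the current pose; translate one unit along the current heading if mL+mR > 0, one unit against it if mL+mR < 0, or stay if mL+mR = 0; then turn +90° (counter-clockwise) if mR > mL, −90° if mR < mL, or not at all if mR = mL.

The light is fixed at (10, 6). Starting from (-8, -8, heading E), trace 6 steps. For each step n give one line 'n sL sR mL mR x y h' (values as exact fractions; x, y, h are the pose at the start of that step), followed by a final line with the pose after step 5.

n=0: pose=(-8,-8,E); sL=200/377, sR=40/109; mL=3360/41093, mR=25980/41093; mL+mR=29340/41093 → advance +1; mR−mL=60/109 → turn +1·90°
n=1: pose=(-7,-8,N); sL=25/68, sR=10/17; mL=-15/136, mR=105/136; mL+mR=45/68 → advance +1; mR−mL=15/17 → turn +1·90°
n=2: pose=(-7,-7,W); sL=200/617, sR=200/461; mL=-15600/284437, mR=169500/284437; mL+mR=153900/284437 → advance +1; mR−mL=300/461 → turn +1·90°
n=3: pose=(-8,-7,S); sL=4/9, sR=100/333; mL=8/111, mR=58/111; mL+mR=22/37 → advance +1; mR−mL=50/111 → turn +1·90°
n=4: pose=(-8,-8,E); sL=200/377, sR=40/109; mL=3360/41093, mR=25980/41093; mL+mR=29340/41093 → advance +1; mR−mL=60/109 → turn +1·90°
n=5: pose=(-7,-8,N); sL=25/68, sR=10/17; mL=-15/136, mR=105/136; mL+mR=45/68 → advance +1; mR−mL=15/17 → turn +1·90°

0 200/377 40/109 3360/41093 25980/41093 -8 -8 E
1 25/68 10/17 -15/136 105/136 -7 -8 N
2 200/617 200/461 -15600/284437 169500/284437 -7 -7 W
3 4/9 100/333 8/111 58/111 -8 -7 S
4 200/377 40/109 3360/41093 25980/41093 -8 -8 E
5 25/68 10/17 -15/136 105/136 -7 -8 N
final -7 -7 W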